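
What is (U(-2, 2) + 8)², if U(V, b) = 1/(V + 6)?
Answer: 1089/16 ≈ 68.063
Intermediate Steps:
U(V, b) = 1/(6 + V)
(U(-2, 2) + 8)² = (1/(6 - 2) + 8)² = (1/4 + 8)² = (¼ + 8)² = (33/4)² = 1089/16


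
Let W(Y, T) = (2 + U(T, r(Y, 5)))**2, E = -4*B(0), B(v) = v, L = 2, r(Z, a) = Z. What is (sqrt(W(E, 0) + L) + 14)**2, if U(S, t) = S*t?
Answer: (14 + sqrt(6))**2 ≈ 270.59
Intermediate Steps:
E = 0 (E = -4*0 = 0)
W(Y, T) = (2 + T*Y)**2
(sqrt(W(E, 0) + L) + 14)**2 = (sqrt((2 + 0*0)**2 + 2) + 14)**2 = (sqrt((2 + 0)**2 + 2) + 14)**2 = (sqrt(2**2 + 2) + 14)**2 = (sqrt(4 + 2) + 14)**2 = (sqrt(6) + 14)**2 = (14 + sqrt(6))**2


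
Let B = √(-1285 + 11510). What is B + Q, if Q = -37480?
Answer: -37480 + 5*√409 ≈ -37379.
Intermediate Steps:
B = 5*√409 (B = √10225 = 5*√409 ≈ 101.12)
B + Q = 5*√409 - 37480 = -37480 + 5*√409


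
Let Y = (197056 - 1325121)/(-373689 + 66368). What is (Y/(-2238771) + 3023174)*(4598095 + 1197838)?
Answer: 12055588364076065301913277/688021342491 ≈ 1.7522e+13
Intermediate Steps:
Y = 1128065/307321 (Y = -1128065/(-307321) = -1128065*(-1/307321) = 1128065/307321 ≈ 3.6706)
(Y/(-2238771) + 3023174)*(4598095 + 1197838) = ((1128065/307321)/(-2238771) + 3023174)*(4598095 + 1197838) = ((1128065/307321)*(-1/2238771) + 3023174)*5795933 = (-1128065/688021342491 + 3023174)*5795933 = (2080008234062758369/688021342491)*5795933 = 12055588364076065301913277/688021342491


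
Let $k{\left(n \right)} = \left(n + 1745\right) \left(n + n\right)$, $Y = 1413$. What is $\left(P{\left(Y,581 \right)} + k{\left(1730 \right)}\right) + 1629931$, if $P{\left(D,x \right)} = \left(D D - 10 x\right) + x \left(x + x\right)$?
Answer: $16319312$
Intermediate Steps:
$k{\left(n \right)} = 2 n \left(1745 + n\right)$ ($k{\left(n \right)} = \left(1745 + n\right) 2 n = 2 n \left(1745 + n\right)$)
$P{\left(D,x \right)} = D^{2} - 10 x + 2 x^{2}$ ($P{\left(D,x \right)} = \left(D^{2} - 10 x\right) + x 2 x = \left(D^{2} - 10 x\right) + 2 x^{2} = D^{2} - 10 x + 2 x^{2}$)
$\left(P{\left(Y,581 \right)} + k{\left(1730 \right)}\right) + 1629931 = \left(\left(1413^{2} - 5810 + 2 \cdot 581^{2}\right) + 2 \cdot 1730 \left(1745 + 1730\right)\right) + 1629931 = \left(\left(1996569 - 5810 + 2 \cdot 337561\right) + 2 \cdot 1730 \cdot 3475\right) + 1629931 = \left(\left(1996569 - 5810 + 675122\right) + 12023500\right) + 1629931 = \left(2665881 + 12023500\right) + 1629931 = 14689381 + 1629931 = 16319312$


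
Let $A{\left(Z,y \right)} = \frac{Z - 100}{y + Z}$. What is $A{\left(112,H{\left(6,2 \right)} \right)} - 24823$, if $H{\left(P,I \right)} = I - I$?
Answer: $- \frac{695041}{28} \approx -24823.0$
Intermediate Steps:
$H{\left(P,I \right)} = 0$
$A{\left(Z,y \right)} = \frac{-100 + Z}{Z + y}$
$A{\left(112,H{\left(6,2 \right)} \right)} - 24823 = \frac{-100 + 112}{112 + 0} - 24823 = \frac{1}{112} \cdot 12 - 24823 = \frac{3}{28} - 24823 = - \frac{695041}{28}$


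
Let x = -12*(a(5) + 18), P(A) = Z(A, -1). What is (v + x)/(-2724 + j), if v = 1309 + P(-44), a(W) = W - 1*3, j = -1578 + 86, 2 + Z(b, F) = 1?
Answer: -267/1054 ≈ -0.25332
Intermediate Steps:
Z(b, F) = -1 (Z(b, F) = -2 + 1 = -1)
j = -1492
P(A) = -1
a(W) = -3 + W (a(W) = W - 3 = -3 + W)
x = -240 (x = -12*((-3 + 5) + 18) = -12*(2 + 18) = -12*20 = -240)
v = 1308 (v = 1309 - 1 = 1308)
(v + x)/(-2724 + j) = (1308 - 240)/(-2724 - 1492) = 1068/(-4216) = 1068*(-1/4216) = -267/1054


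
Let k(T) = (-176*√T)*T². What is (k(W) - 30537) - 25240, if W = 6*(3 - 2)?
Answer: -55777 - 6336*√6 ≈ -71297.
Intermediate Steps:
W = 6 (W = 6*1 = 6)
k(T) = -176*T^(5/2)
(k(W) - 30537) - 25240 = (-6336*√6 - 30537) - 25240 = (-30537 - 6336*√6) - 25240 = -55777 - 6336*√6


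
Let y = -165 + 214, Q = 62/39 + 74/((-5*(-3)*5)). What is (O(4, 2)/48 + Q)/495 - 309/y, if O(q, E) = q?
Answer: -54183293/8599500 ≈ -6.3008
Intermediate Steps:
Q = 2512/975 (Q = 62*(1/39) + 74/((15*5)) = 62/39 + 74/75 = 2512/975 ≈ 2.5764)
y = 49
(O(4, 2)/48 + Q)/495 - 309/y = (4/48 + 2512/975)/495 - 309/49 = (4*(1/48) + 2512/975)*(1/495) - 309*1/49 = (1/12 + 2512/975)*(1/495) - 309/49 = (10373/3900)*(1/495) - 309/49 = 943/175500 - 309/49 = -54183293/8599500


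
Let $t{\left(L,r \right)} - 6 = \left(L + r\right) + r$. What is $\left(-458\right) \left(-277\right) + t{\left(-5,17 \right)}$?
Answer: $126901$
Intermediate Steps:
$t{\left(L,r \right)} = 6 + L + 2 r$ ($t{\left(L,r \right)} = 6 + \left(\left(L + r\right) + r\right) = 6 + \left(L + 2 r\right) = 6 + L + 2 r$)
$\left(-458\right) \left(-277\right) + t{\left(-5,17 \right)} = \left(-458\right) \left(-277\right) + \left(6 - 5 + 2 \cdot 17\right) = 126866 + \left(6 - 5 + 34\right) = 126866 + 35 = 126901$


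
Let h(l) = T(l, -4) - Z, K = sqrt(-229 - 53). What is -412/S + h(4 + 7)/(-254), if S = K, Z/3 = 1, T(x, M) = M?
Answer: 7/254 + 206*I*sqrt(282)/141 ≈ 0.027559 + 24.534*I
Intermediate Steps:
Z = 3 (Z = 3*1 = 3)
K = I*sqrt(282) (K = sqrt(-282) = I*sqrt(282) ≈ 16.793*I)
h(l) = -7 (h(l) = -4 - 1*3 = -4 - 3 = -7)
S = I*sqrt(282) ≈ 16.793*I
-412/S + h(4 + 7)/(-254) = -412*(-I*sqrt(282)/282) - 7/(-254) = -(-206)*I*sqrt(282)/141 - 7*(-1/254) = 206*I*sqrt(282)/141 + 7/254 = 7/254 + 206*I*sqrt(282)/141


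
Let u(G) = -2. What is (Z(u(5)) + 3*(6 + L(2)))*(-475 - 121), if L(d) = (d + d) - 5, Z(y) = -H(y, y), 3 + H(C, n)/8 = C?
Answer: -32780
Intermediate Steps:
H(C, n) = -24 + 8*C
Z(y) = 24 - 8*y (Z(y) = -(-24 + 8*y) = 24 - 8*y)
L(d) = -5 + 2*d (L(d) = 2*d - 5 = -5 + 2*d)
(Z(u(5)) + 3*(6 + L(2)))*(-475 - 121) = ((24 - 8*(-2)) + 3*(6 + (-5 + 2*2)))*(-475 - 121) = ((24 + 16) + 3*(6 + (-5 + 4)))*(-596) = (40 + 3*(6 - 1))*(-596) = (40 + 3*5)*(-596) = (40 + 15)*(-596) = 55*(-596) = -32780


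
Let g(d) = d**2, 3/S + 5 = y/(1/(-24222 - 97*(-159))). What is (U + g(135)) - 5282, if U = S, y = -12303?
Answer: 1401132712759/108254092 ≈ 12943.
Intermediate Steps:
S = 3/108254092 (S = 3/(-5 - 12303/(1/(-24222 - 97*(-159)))) = 3/(-5 - 12303/(1/(-24222 + 15423))) = 3/(-5 - 12303/(1/(-8799))) = 3/(-5 - 12303/(-1/8799)) = 3/(-5 - 12303*(-8799)) = 3/(-5 + 108254097) = 3/108254092 ≈ 2.7713e-8)
U = 3/108254092 ≈ 2.7713e-8
(U + g(135)) - 5282 = (3/108254092 + 135**2) - 5282 = (3/108254092 + 18225) - 5282 = 1972930826703/108254092 - 5282 = 1401132712759/108254092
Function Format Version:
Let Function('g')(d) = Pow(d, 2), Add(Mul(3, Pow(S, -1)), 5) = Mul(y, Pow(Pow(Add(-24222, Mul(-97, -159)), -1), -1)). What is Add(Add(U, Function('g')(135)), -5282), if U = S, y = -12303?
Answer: Rational(1401132712759, 108254092) ≈ 12943.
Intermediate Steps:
S = Rational(3, 108254092) (S = Mul(3, Pow(Add(-5, Mul(-12303, Pow(Pow(Add(-24222, Mul(-97, -159)), -1), -1))), -1)) = Mul(3, Pow(Add(-5, Mul(-12303, Pow(Pow(Add(-24222, 15423), -1), -1))), -1)) = Mul(3, Pow(Add(-5, Mul(-12303, Pow(Pow(-8799, -1), -1))), -1)) = Mul(3, Pow(Add(-5, Mul(-12303, Pow(Rational(-1, 8799), -1))), -1)) = Mul(3, Pow(Add(-5, Mul(-12303, -8799)), -1)) = Mul(3, Pow(Add(-5, 108254097), -1)) = Mul(3, Pow(108254092, -1)) = Mul(3, Rational(1, 108254092)) = Rational(3, 108254092) ≈ 2.7713e-8)
U = Rational(3, 108254092) ≈ 2.7713e-8
Add(Add(U, Function('g')(135)), -5282) = Add(Add(Rational(3, 108254092), Pow(135, 2)), -5282) = Add(Add(Rational(3, 108254092), 18225), -5282) = Add(Rational(1972930826703, 108254092), -5282) = Rational(1401132712759, 108254092)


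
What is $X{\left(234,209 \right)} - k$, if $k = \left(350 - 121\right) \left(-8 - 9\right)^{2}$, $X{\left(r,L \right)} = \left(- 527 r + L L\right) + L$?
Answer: $-145609$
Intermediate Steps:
$X{\left(r,L \right)} = L + L^{2} - 527 r$ ($X{\left(r,L \right)} = \left(- 527 r + L^{2}\right) + L = \left(L^{2} - 527 r\right) + L = L + L^{2} - 527 r$)
$k = 66181$ ($k = 229 \left(-17\right)^{2} = 229 \cdot 289 = 66181$)
$X{\left(234,209 \right)} - k = \left(209 + 209^{2} - 123318\right) - 66181 = \left(209 + 43681 - 123318\right) - 66181 = -79428 - 66181 = -145609$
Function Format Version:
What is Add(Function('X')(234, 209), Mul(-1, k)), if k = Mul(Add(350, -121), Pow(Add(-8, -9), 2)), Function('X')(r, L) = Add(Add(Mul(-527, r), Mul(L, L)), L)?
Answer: -145609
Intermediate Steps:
Function('X')(r, L) = Add(L, Pow(L, 2), Mul(-527, r)) (Function('X')(r, L) = Add(Add(Mul(-527, r), Pow(L, 2)), L) = Add(Add(Pow(L, 2), Mul(-527, r)), L) = Add(L, Pow(L, 2), Mul(-527, r)))
k = 66181 (k = Mul(229, Pow(-17, 2)) = Mul(229, 289) = 66181)
Add(Function('X')(234, 209), Mul(-1, k)) = Add(Add(209, Pow(209, 2), Mul(-527, 234)), Mul(-1, 66181)) = Add(Add(209, 43681, -123318), -66181) = Add(-79428, -66181) = -145609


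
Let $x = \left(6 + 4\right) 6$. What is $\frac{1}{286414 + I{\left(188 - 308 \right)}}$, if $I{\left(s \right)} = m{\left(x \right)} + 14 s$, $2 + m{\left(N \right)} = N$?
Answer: $\frac{1}{284792} \approx 3.5113 \cdot 10^{-6}$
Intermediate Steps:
$x = 60$ ($x = 10 \cdot 6 = 60$)
$m{\left(N \right)} = -2 + N$
$I{\left(s \right)} = 58 + 14 s$ ($I{\left(s \right)} = \left(-2 + 60\right) + 14 s = 58 + 14 s$)
$\frac{1}{286414 + I{\left(188 - 308 \right)}} = \frac{1}{286414 + \left(58 + 14 \left(188 - 308\right)\right)} = \frac{1}{286414 + \left(58 + 14 \left(-120\right)\right)} = \frac{1}{286414 + \left(58 - 1680\right)} = \frac{1}{286414 - 1622} = \frac{1}{284792}$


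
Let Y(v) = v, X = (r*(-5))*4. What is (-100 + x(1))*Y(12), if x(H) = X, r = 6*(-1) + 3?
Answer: -480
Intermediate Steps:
r = -3 (r = -6 + 3 = -3)
X = 60 (X = -3*(-5)*4 = 15*4 = 60)
x(H) = 60
(-100 + x(1))*Y(12) = (-100 + 60)*12 = -40*12 = -480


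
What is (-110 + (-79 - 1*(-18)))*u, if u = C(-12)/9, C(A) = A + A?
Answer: 456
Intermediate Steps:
C(A) = 2*A
u = -8/3 (u = (2*(-12))/9 = -24*⅑ = -8/3 ≈ -2.6667)
(-110 + (-79 - 1*(-18)))*u = (-110 + (-79 - 1*(-18)))*(-8/3) = (-110 + (-79 + 18))*(-8/3) = (-110 - 61)*(-8/3) = -171*(-8/3) = 456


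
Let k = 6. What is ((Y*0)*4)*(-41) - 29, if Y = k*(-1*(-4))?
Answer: -29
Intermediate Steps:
Y = 24 (Y = 6*(-1*(-4)) = 6*4 = 24)
((Y*0)*4)*(-41) - 29 = ((24*0)*4)*(-41) - 29 = (0*4)*(-41) - 29 = 0*(-41) - 29 = 0 - 29 = -29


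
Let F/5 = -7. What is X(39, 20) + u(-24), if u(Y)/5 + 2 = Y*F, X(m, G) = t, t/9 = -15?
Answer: 4055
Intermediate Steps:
F = -35 (F = 5*(-7) = -35)
t = -135 (t = 9*(-15) = -135)
X(m, G) = -135
u(Y) = -10 - 175*Y (u(Y) = -10 + 5*(Y*(-35)) = -10 + 5*(-35*Y) = -10 - 175*Y)
X(39, 20) + u(-24) = -135 + (-10 - 175*(-24)) = -135 + (-10 + 4200) = -135 + 4190 = 4055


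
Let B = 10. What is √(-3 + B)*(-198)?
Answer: -198*√7 ≈ -523.86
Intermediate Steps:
√(-3 + B)*(-198) = √(-3 + 10)*(-198) = √7*(-198) = -198*√7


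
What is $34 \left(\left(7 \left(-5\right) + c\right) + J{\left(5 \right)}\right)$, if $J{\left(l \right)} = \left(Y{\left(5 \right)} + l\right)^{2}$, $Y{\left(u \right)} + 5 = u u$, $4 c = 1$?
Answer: $\frac{40137}{2} \approx 20069.0$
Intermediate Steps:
$c = \frac{1}{4}$ ($c = \frac{1}{4} \cdot 1 = \frac{1}{4} \approx 0.25$)
$Y{\left(u \right)} = -5 + u^{2}$ ($Y{\left(u \right)} = -5 + u u = -5 + u^{2}$)
$J{\left(l \right)} = \left(20 + l\right)^{2}$ ($J{\left(l \right)} = \left(\left(-5 + 5^{2}\right) + l\right)^{2} = \left(\left(-5 + 25\right) + l\right)^{2} = \left(20 + l\right)^{2}$)
$34 \left(\left(7 \left(-5\right) + c\right) + J{\left(5 \right)}\right) = 34 \left(\left(7 \left(-5\right) + \frac{1}{4}\right) + \left(20 + 5\right)^{2}\right) = 34 \left(\left(-35 + \frac{1}{4}\right) + 25^{2}\right) = 34 \left(- \frac{139}{4} + 625\right) = 34 \cdot \frac{2361}{4} = \frac{40137}{2}$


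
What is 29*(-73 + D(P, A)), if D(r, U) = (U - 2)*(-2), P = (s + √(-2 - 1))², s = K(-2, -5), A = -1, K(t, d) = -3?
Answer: -1943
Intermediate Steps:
s = -3
P = (-3 + I*√3)² (P = (-3 + √(-2 - 1))² = (-3 + √(-3))² = (-3 + I*√3)² ≈ 6.0 - 10.392*I)
D(r, U) = 4 - 2*U (D(r, U) = (-2 + U)*(-2) = 4 - 2*U)
29*(-73 + D(P, A)) = 29*(-73 + (4 - 2*(-1))) = 29*(-73 + (4 + 2)) = 29*(-73 + 6) = 29*(-67) = -1943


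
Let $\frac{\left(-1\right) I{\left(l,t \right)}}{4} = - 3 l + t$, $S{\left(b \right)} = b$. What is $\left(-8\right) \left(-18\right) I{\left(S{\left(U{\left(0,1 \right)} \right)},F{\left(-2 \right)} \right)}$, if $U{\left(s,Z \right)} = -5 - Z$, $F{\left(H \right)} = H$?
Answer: $-9216$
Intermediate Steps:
$I{\left(l,t \right)} = - 4 t + 12 l$ ($I{\left(l,t \right)} = - 4 \left(- 3 l + t\right) = - 4 \left(t - 3 l\right) = - 4 t + 12 l$)
$\left(-8\right) \left(-18\right) I{\left(S{\left(U{\left(0,1 \right)} \right)},F{\left(-2 \right)} \right)} = \left(-8\right) \left(-18\right) \left(\left(-4\right) \left(-2\right) + 12 \left(-5 - 1\right)\right) = 144 \left(8 + 12 \left(-5 - 1\right)\right) = 144 \left(8 + 12 \left(-6\right)\right) = 144 \left(8 - 72\right) = 144 \left(-64\right) = -9216$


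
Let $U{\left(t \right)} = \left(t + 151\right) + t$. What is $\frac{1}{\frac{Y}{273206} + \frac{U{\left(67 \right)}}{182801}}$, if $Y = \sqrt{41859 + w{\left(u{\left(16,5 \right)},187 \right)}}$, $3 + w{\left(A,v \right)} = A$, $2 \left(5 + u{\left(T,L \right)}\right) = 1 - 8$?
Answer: $\frac{81867265269715416}{98197319391079} - \frac{9129507867426806 \sqrt{167390}}{9328745342152505} \approx 433.31$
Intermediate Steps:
$u{\left(T,L \right)} = - \frac{17}{2}$ ($u{\left(T,L \right)} = -5 + \frac{1 - 8}{2} = -5 + \frac{1}{2} \left(-7\right) = -5 - \frac{7}{2} = - \frac{17}{2}$)
$w{\left(A,v \right)} = -3 + A$
$Y = \frac{\sqrt{167390}}{2}$ ($Y = \sqrt{41859 - \frac{23}{2}} = \sqrt{\frac{83695}{2}} = \frac{\sqrt{167390}}{2} \approx 204.57$)
$U{\left(t \right)} = 151 + 2 t$ ($U{\left(t \right)} = \left(151 + t\right) + t = 151 + 2 t$)
$\frac{1}{\frac{Y}{273206} + \frac{U{\left(67 \right)}}{182801}} = \frac{1}{\frac{\frac{1}{2} \sqrt{167390}}{273206} + \frac{151 + 2 \cdot 67}{182801}} = \frac{1}{\frac{\sqrt{167390}}{2} \cdot \frac{1}{273206} + \left(151 + 134\right) \frac{1}{182801}} = \frac{1}{\frac{\sqrt{167390}}{546412} + 285 \cdot \frac{1}{182801}} = \frac{1}{\frac{\sqrt{167390}}{546412} + \frac{285}{182801}} = \frac{1}{\frac{285}{182801} + \frac{\sqrt{167390}}{546412}}$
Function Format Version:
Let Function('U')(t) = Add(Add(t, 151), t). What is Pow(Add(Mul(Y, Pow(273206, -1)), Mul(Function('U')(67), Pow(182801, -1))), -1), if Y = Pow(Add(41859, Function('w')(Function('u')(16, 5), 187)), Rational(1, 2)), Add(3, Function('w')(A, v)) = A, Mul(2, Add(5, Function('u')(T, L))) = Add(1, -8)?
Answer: Add(Rational(81867265269715416, 98197319391079), Mul(Rational(-9129507867426806, 9328745342152505), Pow(167390, Rational(1, 2)))) ≈ 433.31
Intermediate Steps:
Function('u')(T, L) = Rational(-17, 2) (Function('u')(T, L) = Add(-5, Mul(Rational(1, 2), Add(1, -8))) = Add(-5, Mul(Rational(1, 2), -7)) = Add(-5, Rational(-7, 2)) = Rational(-17, 2))
Function('w')(A, v) = Add(-3, A)
Y = Mul(Rational(1, 2), Pow(167390, Rational(1, 2))) (Y = Pow(Add(41859, Add(-3, Rational(-17, 2))), Rational(1, 2)) = Pow(Add(41859, Rational(-23, 2)), Rational(1, 2)) = Pow(Rational(83695, 2), Rational(1, 2)) = Mul(Rational(1, 2), Pow(167390, Rational(1, 2))) ≈ 204.57)
Function('U')(t) = Add(151, Mul(2, t)) (Function('U')(t) = Add(Add(151, t), t) = Add(151, Mul(2, t)))
Pow(Add(Mul(Y, Pow(273206, -1)), Mul(Function('U')(67), Pow(182801, -1))), -1) = Pow(Add(Mul(Mul(Rational(1, 2), Pow(167390, Rational(1, 2))), Pow(273206, -1)), Mul(Add(151, Mul(2, 67)), Pow(182801, -1))), -1) = Pow(Add(Mul(Mul(Rational(1, 2), Pow(167390, Rational(1, 2))), Rational(1, 273206)), Mul(Add(151, 134), Rational(1, 182801))), -1) = Pow(Add(Mul(Rational(1, 546412), Pow(167390, Rational(1, 2))), Mul(285, Rational(1, 182801))), -1) = Pow(Add(Mul(Rational(1, 546412), Pow(167390, Rational(1, 2))), Rational(285, 182801)), -1) = Pow(Add(Rational(285, 182801), Mul(Rational(1, 546412), Pow(167390, Rational(1, 2)))), -1)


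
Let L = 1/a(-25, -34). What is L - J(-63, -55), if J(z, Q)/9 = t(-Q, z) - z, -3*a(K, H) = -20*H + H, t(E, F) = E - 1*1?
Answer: -680241/646 ≈ -1053.0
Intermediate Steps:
t(E, F) = -1 + E (t(E, F) = E - 1 = -1 + E)
a(K, H) = 19*H/3 (a(K, H) = -(-20*H + H)/3 = -(-19)*H/3 = 19*H/3)
J(z, Q) = -9 - 9*Q - 9*z (J(z, Q) = 9*((-1 - Q) - z) = 9*(-1 - Q - z) = -9 - 9*Q - 9*z)
L = -3/646 (L = 1/((19/3)*(-34)) = 1/(-646/3) = -3/646 ≈ -0.0046440)
L - J(-63, -55) = -3/646 - (-9 - 9*(-55) - 9*(-63)) = -3/646 - (-9 + 495 + 567) = -3/646 - 1*1053 = -3/646 - 1053 = -680241/646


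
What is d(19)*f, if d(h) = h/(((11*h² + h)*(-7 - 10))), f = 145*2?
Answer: -29/357 ≈ -0.081233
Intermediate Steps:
f = 290
d(h) = h/(-187*h² - 17*h) (d(h) = h/(((h + 11*h²)*(-17))) = h/(-187*h² - 17*h))
d(19)*f = -1/(17 + 187*19)*290 = -1/(17 + 3553)*290 = -1/3570*290 = -29/357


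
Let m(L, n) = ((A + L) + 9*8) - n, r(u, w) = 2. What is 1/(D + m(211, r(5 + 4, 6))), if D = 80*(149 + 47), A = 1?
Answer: 1/15962 ≈ 6.2649e-5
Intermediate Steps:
m(L, n) = 73 + L - n (m(L, n) = ((1 + L) + 9*8) - n = ((1 + L) + 72) - n = (73 + L) - n = 73 + L - n)
D = 15680 (D = 80*196 = 15680)
1/(D + m(211, r(5 + 4, 6))) = 1/(15680 + (73 + 211 - 1*2)) = 1/(15680 + (73 + 211 - 2)) = 1/(15680 + 282) = 1/15962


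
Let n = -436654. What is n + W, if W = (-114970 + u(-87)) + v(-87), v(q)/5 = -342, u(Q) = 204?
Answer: -553130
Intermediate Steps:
v(q) = -1710 (v(q) = 5*(-342) = -1710)
W = -116476 (W = (-114970 + 204) - 1710 = -114766 - 1710 = -116476)
n + W = -436654 - 116476 = -553130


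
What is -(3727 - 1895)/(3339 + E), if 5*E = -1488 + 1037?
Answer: -2290/4061 ≈ -0.56390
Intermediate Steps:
E = -451/5 (E = (-1488 + 1037)/5 = (⅕)*(-451) = -451/5 ≈ -90.200)
-(3727 - 1895)/(3339 + E) = -(3727 - 1895)/(3339 - 451/5) = -1832/16244/5 = -1832*5/16244 = -1*2290/4061 = -2290/4061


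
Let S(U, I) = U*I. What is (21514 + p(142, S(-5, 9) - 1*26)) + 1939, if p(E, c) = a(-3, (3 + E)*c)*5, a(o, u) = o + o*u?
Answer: 177863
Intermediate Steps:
S(U, I) = I*U
p(E, c) = -15 - 15*c*(3 + E) (p(E, c) = -3*(1 + (3 + E)*c)*5 = -3*(1 + c*(3 + E))*5 = (-3 - 3*c*(3 + E))*5 = -15 - 15*c*(3 + E))
(21514 + p(142, S(-5, 9) - 1*26)) + 1939 = (21514 + (-15 - 15*(9*(-5) - 1*26)*(3 + 142))) + 1939 = (21514 + (-15 - 15*(-45 - 26)*145)) + 1939 = (21514 + (-15 - 15*(-71)*145)) + 1939 = (21514 + (-15 + 154425)) + 1939 = (21514 + 154410) + 1939 = 175924 + 1939 = 177863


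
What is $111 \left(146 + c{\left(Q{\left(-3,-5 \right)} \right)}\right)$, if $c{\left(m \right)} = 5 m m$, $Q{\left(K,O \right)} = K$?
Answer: $21201$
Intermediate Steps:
$c{\left(m \right)} = 5 m^{2}$
$111 \left(146 + c{\left(Q{\left(-3,-5 \right)} \right)}\right) = 111 \left(146 + 5 \left(-3\right)^{2}\right) = 111 \left(146 + 5 \cdot 9\right) = 111 \left(146 + 45\right) = 111 \cdot 191 = 21201$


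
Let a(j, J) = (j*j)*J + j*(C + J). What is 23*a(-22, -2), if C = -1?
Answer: -20746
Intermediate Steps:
a(j, J) = J*j² + j*(-1 + J) (a(j, J) = (j*j)*J + j*(-1 + J) = j²*J + j*(-1 + J) = J*j² + j*(-1 + J))
23*a(-22, -2) = 23*(-22*(-1 - 2 - 2*(-22))) = 23*(-22*(-1 - 2 + 44)) = 23*(-22*41) = 23*(-902) = -20746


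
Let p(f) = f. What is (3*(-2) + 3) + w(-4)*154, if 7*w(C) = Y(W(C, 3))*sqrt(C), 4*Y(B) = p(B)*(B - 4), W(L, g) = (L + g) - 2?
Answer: -3 + 231*I ≈ -3.0 + 231.0*I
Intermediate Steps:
W(L, g) = -2 + L + g
Y(B) = B*(-4 + B)/4 (Y(B) = (B*(B - 4))/4 = (B*(-4 + B))/4 = B*(-4 + B)/4)
w(C) = sqrt(C)*(1 + C)*(-3 + C)/28 (w(C) = (((-2 + C + 3)*(-4 + (-2 + C + 3))/4)*sqrt(C))/7 = (((1 + C)*(-4 + (1 + C))/4)*sqrt(C))/7 = (((1 + C)*(-3 + C)/4)*sqrt(C))/7 = (sqrt(C)*(1 + C)*(-3 + C)/4)/7 = sqrt(C)*(1 + C)*(-3 + C)/28)
(3*(-2) + 3) + w(-4)*154 = (3*(-2) + 3) + (sqrt(-4)*(1 - 4)*(-3 - 4)/28)*154 = (-6 + 3) + ((1/28)*(2*I)*(-3)*(-7))*154 = -3 + (3*I/2)*154 = -3 + 231*I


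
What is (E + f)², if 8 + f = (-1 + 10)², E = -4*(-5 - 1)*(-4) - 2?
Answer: 625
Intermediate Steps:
E = -98 (E = -4*(-6)*(-4) - 2 = 24*(-4) - 2 = -96 - 2 = -98)
f = 73 (f = -8 + (-1 + 10)² = -8 + 9² = -8 + 81 = 73)
(E + f)² = (-98 + 73)² = (-25)² = 625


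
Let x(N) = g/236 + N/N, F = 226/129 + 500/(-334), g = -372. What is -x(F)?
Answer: 34/59 ≈ 0.57627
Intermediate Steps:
F = 5492/21543 (F = 226*(1/129) + 500*(-1/334) = 226/129 - 250/167 = 5492/21543 ≈ 0.25493)
x(N) = -34/59 (x(N) = -372/236 + N/N = -372*1/236 + 1 = -93/59 + 1 = -34/59)
-x(F) = -1*(-34/59) = 34/59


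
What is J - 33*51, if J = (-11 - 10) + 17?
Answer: -1687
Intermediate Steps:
J = -4 (J = -21 + 17 = -4)
J - 33*51 = -4 - 33*51 = -4 - 1683 = -1687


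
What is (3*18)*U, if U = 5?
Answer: 270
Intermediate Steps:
(3*18)*U = (3*18)*5 = 54*5 = 270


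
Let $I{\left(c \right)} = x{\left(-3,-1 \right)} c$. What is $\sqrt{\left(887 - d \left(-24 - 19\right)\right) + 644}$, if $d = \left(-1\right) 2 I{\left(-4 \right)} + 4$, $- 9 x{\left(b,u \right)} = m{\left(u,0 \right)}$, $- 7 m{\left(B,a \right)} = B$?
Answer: $\frac{\sqrt{748615}}{21} \approx 41.201$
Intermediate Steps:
$m{\left(B,a \right)} = - \frac{B}{7}$
$x{\left(b,u \right)} = \frac{u}{63}$ ($x{\left(b,u \right)} = - \frac{\left(- \frac{1}{7}\right) u}{9} = \frac{u}{63}$)
$I{\left(c \right)} = - \frac{c}{63}$ ($I{\left(c \right)} = \frac{1}{63} \left(-1\right) c = - \frac{c}{63}$)
$d = \frac{244}{63}$ ($d = \left(-1\right) 2 \left(\left(- \frac{1}{63}\right) \left(-4\right)\right) + 4 = \left(-2\right) \frac{4}{63} + 4 = - \frac{8}{63} + 4 = \frac{244}{63} \approx 3.873$)
$\sqrt{\left(887 - d \left(-24 - 19\right)\right) + 644} = \sqrt{\left(887 - \frac{244 \left(-24 - 19\right)}{63}\right) + 644} = \sqrt{\left(887 - \frac{244}{63} \left(-43\right)\right) + 644} = \sqrt{\left(887 - - \frac{10492}{63}\right) + 644} = \sqrt{\left(887 + \frac{10492}{63}\right) + 644} = \sqrt{\frac{66373}{63} + 644} = \sqrt{\frac{106945}{63}} = \frac{\sqrt{748615}}{21}$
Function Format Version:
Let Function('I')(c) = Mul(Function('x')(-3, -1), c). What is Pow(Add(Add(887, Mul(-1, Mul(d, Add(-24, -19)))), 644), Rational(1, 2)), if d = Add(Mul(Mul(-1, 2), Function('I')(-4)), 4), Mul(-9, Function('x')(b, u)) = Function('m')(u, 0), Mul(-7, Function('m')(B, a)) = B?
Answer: Mul(Rational(1, 21), Pow(748615, Rational(1, 2))) ≈ 41.201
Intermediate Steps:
Function('m')(B, a) = Mul(Rational(-1, 7), B)
Function('x')(b, u) = Mul(Rational(1, 63), u) (Function('x')(b, u) = Mul(Rational(-1, 9), Mul(Rational(-1, 7), u)) = Mul(Rational(1, 63), u))
Function('I')(c) = Mul(Rational(-1, 63), c) (Function('I')(c) = Mul(Mul(Rational(1, 63), -1), c) = Mul(Rational(-1, 63), c))
d = Rational(244, 63) (d = Add(Mul(Mul(-1, 2), Mul(Rational(-1, 63), -4)), 4) = Add(Mul(-2, Rational(4, 63)), 4) = Add(Rational(-8, 63), 4) = Rational(244, 63) ≈ 3.8730)
Pow(Add(Add(887, Mul(-1, Mul(d, Add(-24, -19)))), 644), Rational(1, 2)) = Pow(Add(Add(887, Mul(-1, Mul(Rational(244, 63), Add(-24, -19)))), 644), Rational(1, 2)) = Pow(Add(Add(887, Mul(-1, Mul(Rational(244, 63), -43))), 644), Rational(1, 2)) = Pow(Add(Add(887, Mul(-1, Rational(-10492, 63))), 644), Rational(1, 2)) = Pow(Add(Add(887, Rational(10492, 63)), 644), Rational(1, 2)) = Pow(Add(Rational(66373, 63), 644), Rational(1, 2)) = Pow(Rational(106945, 63), Rational(1, 2)) = Mul(Rational(1, 21), Pow(748615, Rational(1, 2)))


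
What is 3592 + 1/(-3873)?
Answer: 13911815/3873 ≈ 3592.0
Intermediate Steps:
3592 + 1/(-3873) = 3592 - 1/3873 = 13911815/3873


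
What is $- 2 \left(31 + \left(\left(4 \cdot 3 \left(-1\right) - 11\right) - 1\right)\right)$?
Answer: $-14$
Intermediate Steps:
$- 2 \left(31 + \left(\left(4 \cdot 3 \left(-1\right) - 11\right) - 1\right)\right) = - 2 \left(31 + \left(\left(12 \left(-1\right) - 11\right) - 1\right)\right) = - 2 \left(31 - 24\right) = \left(-2\right) 7 = -14$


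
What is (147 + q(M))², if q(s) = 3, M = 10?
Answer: 22500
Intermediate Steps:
(147 + q(M))² = (147 + 3)² = 150² = 22500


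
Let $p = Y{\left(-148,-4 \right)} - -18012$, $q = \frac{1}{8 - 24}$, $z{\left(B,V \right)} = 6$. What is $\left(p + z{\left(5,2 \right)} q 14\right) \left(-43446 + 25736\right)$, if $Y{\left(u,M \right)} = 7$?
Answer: $- \frac{638047025}{2} \approx -3.1902 \cdot 10^{8}$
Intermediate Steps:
$q = - \frac{1}{16}$ ($q = \frac{1}{-16} = - \frac{1}{16} \approx -0.0625$)
$p = 18019$ ($p = 7 - -18012 = 7 + 18012 = 18019$)
$\left(p + z{\left(5,2 \right)} q 14\right) \left(-43446 + 25736\right) = \left(18019 + 6 \left(- \frac{1}{16}\right) 14\right) \left(-43446 + 25736\right) = \left(18019 - \frac{21}{4}\right) \left(-17710\right) = \frac{72055}{4} \left(-17710\right) = - \frac{638047025}{2}$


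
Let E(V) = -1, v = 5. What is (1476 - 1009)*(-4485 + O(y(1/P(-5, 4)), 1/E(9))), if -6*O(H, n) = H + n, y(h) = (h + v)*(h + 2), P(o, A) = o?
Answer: -314263447/150 ≈ -2.0951e+6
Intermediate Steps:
y(h) = (2 + h)*(5 + h) (y(h) = (h + 5)*(h + 2) = (5 + h)*(2 + h) = (2 + h)*(5 + h))
O(H, n) = -H/6 - n/6 (O(H, n) = -(H + n)/6 = -H/6 - n/6)
(1476 - 1009)*(-4485 + O(y(1/P(-5, 4)), 1/E(9))) = (1476 - 1009)*(-4485 + (-(10 + (1/(-5))² + 7/(-5))/6 - ⅙/(-1))) = 467*(-4485 + (-(10 + (-⅕)² + 7*(-⅕))/6 - ⅙*(-1))) = 467*(-4485 + (-(10 + 1/25 - 7/5)/6 + ⅙)) = 467*(-4485 + (-⅙*216/25 + ⅙)) = 467*(-4485 + (-36/25 + ⅙)) = 467*(-4485 - 191/150) = 467*(-672941/150) = -314263447/150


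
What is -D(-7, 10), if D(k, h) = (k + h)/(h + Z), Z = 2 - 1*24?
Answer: ¼ ≈ 0.25000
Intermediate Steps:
Z = -22 (Z = 2 - 24 = -22)
D(k, h) = (h + k)/(-22 + h) (D(k, h) = (k + h)/(h - 22) = (h + k)/(-22 + h))
-D(-7, 10) = -(10 - 7)/(-22 + 10) = -3/(-12) = -(-1)*3/12 = -1*(-¼) = ¼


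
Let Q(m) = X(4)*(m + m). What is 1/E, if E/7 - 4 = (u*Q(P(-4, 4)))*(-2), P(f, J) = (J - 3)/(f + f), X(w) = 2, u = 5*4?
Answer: 1/168 ≈ 0.0059524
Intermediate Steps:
u = 20
P(f, J) = (-3 + J)/(2*f) (P(f, J) = (-3 + J)/((2*f)) = (-3 + J)*(1/(2*f)) = (-3 + J)/(2*f))
Q(m) = 4*m (Q(m) = 2*(m + m) = 2*(2*m) = 4*m)
E = 168 (E = 28 + 7*((20*(4*((½)*(-3 + 4)/(-4))))*(-2)) = 28 + 7*((20*(4*((½)*(-¼)*1)))*(-2)) = 28 + 7*((20*(4*(-⅛)))*(-2)) = 28 + 7*((20*(-½))*(-2)) = 28 + 7*(-10*(-2)) = 28 + 7*20 = 28 + 140 = 168)
1/E = 1/168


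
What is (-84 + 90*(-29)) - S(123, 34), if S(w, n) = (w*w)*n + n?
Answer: -517114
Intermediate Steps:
S(w, n) = n + n*w² (S(w, n) = w²*n + n = n*w² + n = n + n*w²)
(-84 + 90*(-29)) - S(123, 34) = (-84 + 90*(-29)) - 34*(1 + 123²) = (-84 - 2610) - 34*(1 + 15129) = -2694 - 34*15130 = -2694 - 1*514420 = -2694 - 514420 = -517114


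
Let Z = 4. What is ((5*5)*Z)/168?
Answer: 25/42 ≈ 0.59524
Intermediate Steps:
((5*5)*Z)/168 = ((5*5)*4)/168 = (25*4)*(1/168) = 100*(1/168) = 25/42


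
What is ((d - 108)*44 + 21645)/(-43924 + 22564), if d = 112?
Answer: -21821/21360 ≈ -1.0216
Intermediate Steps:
((d - 108)*44 + 21645)/(-43924 + 22564) = ((112 - 108)*44 + 21645)/(-43924 + 22564) = (4*44 + 21645)/(-21360) = (176 + 21645)*(-1/21360) = 21821*(-1/21360) = -21821/21360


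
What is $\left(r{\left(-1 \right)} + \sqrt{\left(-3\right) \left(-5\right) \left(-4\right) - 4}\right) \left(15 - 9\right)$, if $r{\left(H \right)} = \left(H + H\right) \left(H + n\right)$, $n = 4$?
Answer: $-36 + 48 i \approx -36.0 + 48.0 i$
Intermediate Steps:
$r{\left(H \right)} = 2 H \left(4 + H\right)$ ($r{\left(H \right)} = \left(H + H\right) \left(H + 4\right) = 2 H \left(4 + H\right)$)
$\left(r{\left(-1 \right)} + \sqrt{\left(-3\right) \left(-5\right) \left(-4\right) - 4}\right) \left(15 - 9\right) = \left(2 \left(-1\right) \left(4 - 1\right) + \sqrt{\left(-3\right) \left(-5\right) \left(-4\right) - 4}\right) \left(15 - 9\right) = \left(2 \left(-1\right) 3 + \sqrt{15 \left(-4\right) - 4}\right) 6 = \left(-6 + \sqrt{-60 - 4}\right) 6 = \left(-6 + \sqrt{-64}\right) 6 = \left(-6 + 8 i\right) 6 = -36 + 48 i$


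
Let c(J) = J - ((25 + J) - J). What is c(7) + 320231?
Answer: 320213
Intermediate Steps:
c(J) = -25 + J (c(J) = J - 1*25 = J - 25 = -25 + J)
c(7) + 320231 = (-25 + 7) + 320231 = -18 + 320231 = 320213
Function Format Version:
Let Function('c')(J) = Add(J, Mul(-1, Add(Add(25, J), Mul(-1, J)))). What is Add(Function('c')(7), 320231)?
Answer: 320213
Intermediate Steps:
Function('c')(J) = Add(-25, J) (Function('c')(J) = Add(J, Mul(-1, 25)) = Add(J, -25) = Add(-25, J))
Add(Function('c')(7), 320231) = Add(Add(-25, 7), 320231) = Add(-18, 320231) = 320213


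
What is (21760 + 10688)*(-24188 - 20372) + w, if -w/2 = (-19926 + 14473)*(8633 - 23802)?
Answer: -1611315994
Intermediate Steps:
w = -165433114 (w = -2*(-19926 + 14473)*(8633 - 23802) = -(-10906)*(-15169) = -2*82716557 = -165433114)
(21760 + 10688)*(-24188 - 20372) + w = (21760 + 10688)*(-24188 - 20372) - 165433114 = 32448*(-44560) - 165433114 = -1445882880 - 165433114 = -1611315994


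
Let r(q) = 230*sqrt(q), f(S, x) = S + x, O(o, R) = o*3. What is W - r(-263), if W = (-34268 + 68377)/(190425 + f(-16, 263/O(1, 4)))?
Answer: 102327/571490 - 230*I*sqrt(263) ≈ 0.17905 - 3730.0*I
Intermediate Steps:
O(o, R) = 3*o
W = 102327/571490 (W = (-34268 + 68377)/(190425 + (-16 + 263/((3*1)))) = 34109/(190425 + (-16 + 263/3)) = 34109/(190425 + 215/3) = 34109/(571490/3) = 34109*(3/571490) = 102327/571490 ≈ 0.17905)
W - r(-263) = 102327/571490 - 230*sqrt(-263) = 102327/571490 - 230*I*sqrt(263)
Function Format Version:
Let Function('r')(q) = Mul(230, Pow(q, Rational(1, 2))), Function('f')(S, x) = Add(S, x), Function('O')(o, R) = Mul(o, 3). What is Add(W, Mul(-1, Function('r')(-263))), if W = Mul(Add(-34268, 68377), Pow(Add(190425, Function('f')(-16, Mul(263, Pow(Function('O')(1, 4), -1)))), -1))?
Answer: Add(Rational(102327, 571490), Mul(-230, I, Pow(263, Rational(1, 2)))) ≈ Add(0.17905, Mul(-3730.0, I))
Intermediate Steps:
Function('O')(o, R) = Mul(3, o)
W = Rational(102327, 571490) (W = Mul(Add(-34268, 68377), Pow(Add(190425, Add(-16, Mul(263, Pow(Mul(3, 1), -1)))), -1)) = Mul(34109, Pow(Add(190425, Add(-16, Mul(263, Pow(3, -1)))), -1)) = Mul(34109, Pow(Add(190425, Add(-16, Mul(263, Rational(1, 3)))), -1)) = Mul(34109, Pow(Add(190425, Add(-16, Rational(263, 3))), -1)) = Mul(34109, Pow(Add(190425, Rational(215, 3)), -1)) = Mul(34109, Pow(Rational(571490, 3), -1)) = Mul(34109, Rational(3, 571490)) = Rational(102327, 571490) ≈ 0.17905)
Add(W, Mul(-1, Function('r')(-263))) = Add(Rational(102327, 571490), Mul(-1, Mul(230, Pow(-263, Rational(1, 2))))) = Add(Rational(102327, 571490), Mul(-1, Mul(230, Mul(I, Pow(263, Rational(1, 2)))))) = Add(Rational(102327, 571490), Mul(-1, Mul(230, I, Pow(263, Rational(1, 2))))) = Add(Rational(102327, 571490), Mul(-230, I, Pow(263, Rational(1, 2))))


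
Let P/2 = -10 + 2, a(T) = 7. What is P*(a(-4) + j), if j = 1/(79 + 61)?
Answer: -3924/35 ≈ -112.11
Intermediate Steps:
j = 1/140 ≈ 0.0071429
P = -16 (P = 2*(-10 + 2) = 2*(-8) = -16)
P*(a(-4) + j) = -16*(7 + 1/140) = -16*981/140 = -3924/35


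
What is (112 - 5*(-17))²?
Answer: 38809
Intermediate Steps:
(112 - 5*(-17))² = (112 + 85)² = 197² = 38809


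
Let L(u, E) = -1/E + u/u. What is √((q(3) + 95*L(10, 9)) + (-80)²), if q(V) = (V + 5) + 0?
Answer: 8*√913/3 ≈ 80.576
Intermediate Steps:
L(u, E) = 1 - 1/E (L(u, E) = -1/E + 1 = 1 - 1/E)
q(V) = 5 + V (q(V) = (5 + V) + 0 = 5 + V)
√((q(3) + 95*L(10, 9)) + (-80)²) = √(((5 + 3) + 95*((-1 + 9)/9)) + (-80)²) = √((8 + 95*((⅑)*8)) + 6400) = √((8 + 95*(8/9)) + 6400) = √((8 + 760/9) + 6400) = √(832/9 + 6400) = √(58432/9) = 8*√913/3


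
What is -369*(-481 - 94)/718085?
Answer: 42435/143617 ≈ 0.29547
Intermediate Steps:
-369*(-481 - 94)/718085 = -369*(-575)*(1/718085) = 212175*(1/718085) = 42435/143617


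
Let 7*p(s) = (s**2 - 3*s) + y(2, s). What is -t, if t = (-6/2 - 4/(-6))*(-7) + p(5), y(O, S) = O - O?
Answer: -373/21 ≈ -17.762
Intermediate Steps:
y(O, S) = 0
p(s) = -3*s/7 + s**2/7 (p(s) = ((s**2 - 3*s) + 0)/7 = (s**2 - 3*s)/7 = -3*s/7 + s**2/7)
t = 373/21 (t = (-6/2 - 4/(-6))*(-7) + (1/7)*5*(-3 + 5) = (-6*1/2 - 4*(-1/6))*(-7) + (1/7)*5*2 = (-3 + 2/3)*(-7) + 10/7 = -7/3*(-7) + 10/7 = 49/3 + 10/7 = 373/21 ≈ 17.762)
-t = -1*373/21 = -373/21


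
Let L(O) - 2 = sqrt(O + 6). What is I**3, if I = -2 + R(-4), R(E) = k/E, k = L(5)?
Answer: -(10 + sqrt(11))**3/64 ≈ -36.898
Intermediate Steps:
L(O) = 2 + sqrt(6 + O) (L(O) = 2 + sqrt(O + 6) = 2 + sqrt(6 + O))
k = 2 + sqrt(11) (k = 2 + sqrt(6 + 5) = 2 + sqrt(11) ≈ 5.3166)
R(E) = (2 + sqrt(11))/E
I = -5/2 - sqrt(11)/4 (I = -2 + (2 + sqrt(11))/(-4) = -2 - (2 + sqrt(11))/4 = -2 + (-1/2 - sqrt(11)/4) = -5/2 - sqrt(11)/4 ≈ -3.3292)
I**3 = (-5/2 - sqrt(11)/4)**3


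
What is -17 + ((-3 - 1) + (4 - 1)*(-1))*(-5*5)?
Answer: 158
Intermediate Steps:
-17 + ((-3 - 1) + (4 - 1)*(-1))*(-5*5) = -17 + (-4 + 3*(-1))*(-25) = -17 + (-4 - 3)*(-25) = -17 - 7*(-25) = -17 + 175 = 158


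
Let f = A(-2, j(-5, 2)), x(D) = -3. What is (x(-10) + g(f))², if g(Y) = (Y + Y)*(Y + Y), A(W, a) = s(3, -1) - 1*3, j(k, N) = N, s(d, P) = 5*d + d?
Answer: 804609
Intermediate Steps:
s(d, P) = 6*d
A(W, a) = 15 (A(W, a) = 6*3 - 1*3 = 18 - 3 = 15)
f = 15
g(Y) = 4*Y² (g(Y) = (2*Y)*(2*Y) = 4*Y²)
(x(-10) + g(f))² = (-3 + 4*15²)² = (-3 + 4*225)² = (-3 + 900)² = 897² = 804609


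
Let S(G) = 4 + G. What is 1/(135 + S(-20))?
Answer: 1/119 ≈ 0.0084034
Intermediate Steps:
1/(135 + S(-20)) = 1/(135 + (4 - 20)) = 1/(135 - 16) = 1/119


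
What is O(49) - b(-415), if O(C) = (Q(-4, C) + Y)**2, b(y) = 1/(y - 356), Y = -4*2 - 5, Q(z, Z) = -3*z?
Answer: 772/771 ≈ 1.0013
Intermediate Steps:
Y = -13 (Y = -8 - 5 = -13)
b(y) = 1/(-356 + y)
O(C) = 1 (O(C) = (-3*(-4) - 13)**2 = (12 - 13)**2 = (-1)**2 = 1)
O(49) - b(-415) = 1 - 1/(-356 - 415) = 1 - 1/(-771) = 1 - 1*(-1/771) = 1 + 1/771 = 772/771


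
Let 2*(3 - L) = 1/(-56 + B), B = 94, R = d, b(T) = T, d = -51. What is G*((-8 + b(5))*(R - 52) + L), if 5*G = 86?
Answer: 1019573/190 ≈ 5366.2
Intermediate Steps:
R = -51
L = 227/76 (L = 3 - 1/(2*(-56 + 94)) = 3 - ½/38 = 3 - ½*1/38 = 3 - 1/76 = 227/76 ≈ 2.9868)
G = 86/5 (G = (⅕)*86 = 86/5 ≈ 17.200)
G*((-8 + b(5))*(R - 52) + L) = 86*((-8 + 5)*(-51 - 52) + 227/76)/5 = 86*(-3*(-103) + 227/76)/5 = 86*(309 + 227/76)/5 = (86/5)*(23711/76) = 1019573/190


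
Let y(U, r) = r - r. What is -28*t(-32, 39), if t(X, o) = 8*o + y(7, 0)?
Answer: -8736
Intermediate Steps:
y(U, r) = 0
t(X, o) = 8*o (t(X, o) = 8*o + 0 = 8*o)
-28*t(-32, 39) = -224*39 = -28*312 = -8736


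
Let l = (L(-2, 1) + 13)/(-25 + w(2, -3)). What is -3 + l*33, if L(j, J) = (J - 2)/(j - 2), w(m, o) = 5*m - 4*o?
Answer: -595/4 ≈ -148.75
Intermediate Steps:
w(m, o) = -4*o + 5*m
L(j, J) = (-2 + J)/(-2 + j)
l = -53/12 (l = ((-2 + 1)/(-2 - 2) + 13)/(-25 + (-4*(-3) + 5*2)) = (-1/(-4) + 13)/(-25 + (12 + 10)) = (-¼*(-1) + 13)/(-25 + 22) = (¼ + 13)/(-3) = (53/4)*(-⅓) = -53/12 ≈ -4.4167)
-3 + l*33 = -3 - 53/12*33 = -3 - 583/4 = -595/4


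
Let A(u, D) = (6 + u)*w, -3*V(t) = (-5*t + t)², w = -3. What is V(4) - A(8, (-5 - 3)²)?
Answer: -130/3 ≈ -43.333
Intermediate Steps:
V(t) = -16*t²/3 (V(t) = -(-5*t + t)²/3 = -16*t²/3)
A(u, D) = -18 - 3*u (A(u, D) = (6 + u)*(-3) = -18 - 3*u)
V(4) - A(8, (-5 - 3)²) = -16/3*4² - (-18 - 3*8) = -16/3*16 - (-18 - 24) = -256/3 - 1*(-42) = -256/3 + 42 = -130/3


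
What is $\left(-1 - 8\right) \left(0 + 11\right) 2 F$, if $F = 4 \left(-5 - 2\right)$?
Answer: $5544$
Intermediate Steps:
$F = -28$ ($F = 4 \left(-7\right) = -28$)
$\left(-1 - 8\right) \left(0 + 11\right) 2 F = \left(-1 - 8\right) \left(0 + 11\right) 2 \left(-28\right) = \left(-9\right) 11 \cdot 2 \left(-28\right) = \left(-99\right) 2 \left(-28\right) = \left(-198\right) \left(-28\right) = 5544$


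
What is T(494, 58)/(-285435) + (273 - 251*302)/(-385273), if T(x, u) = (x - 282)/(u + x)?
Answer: 129350832887/659822392530 ≈ 0.19604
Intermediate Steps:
T(x, u) = (-282 + x)/(u + x)
T(494, 58)/(-285435) + (273 - 251*302)/(-385273) = ((-282 + 494)/(58 + 494))/(-285435) + (273 - 251*302)/(-385273) = (212/552)*(-1/285435) + (273 - 75802)*(-1/385273) = ((1/552)*212)*(-1/285435) - 75529*(-1/385273) = (53/138)*(-1/285435) + 75529/385273 = -53/39390030 + 75529/385273 = 129350832887/659822392530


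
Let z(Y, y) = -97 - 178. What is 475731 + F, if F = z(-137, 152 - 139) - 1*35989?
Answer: 439467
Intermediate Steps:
z(Y, y) = -275
F = -36264 (F = -275 - 1*35989 = -275 - 35989 = -36264)
475731 + F = 475731 - 36264 = 439467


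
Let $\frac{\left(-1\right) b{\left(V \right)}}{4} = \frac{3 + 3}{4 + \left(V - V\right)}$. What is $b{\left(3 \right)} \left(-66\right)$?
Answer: $396$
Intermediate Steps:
$b{\left(V \right)} = -6$ ($b{\left(V \right)} = - 4 \frac{3 + 3}{4 + \left(V - V\right)} = - 4 \frac{6}{4 + 0} = - 4 \cdot \frac{6}{4} = - 4 \cdot 6 \cdot \frac{1}{4} = \left(-4\right) \frac{3}{2} = -6$)
$b{\left(3 \right)} \left(-66\right) = \left(-6\right) \left(-66\right) = 396$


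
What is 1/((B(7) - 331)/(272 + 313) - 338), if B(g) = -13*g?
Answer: -585/198152 ≈ -0.0029523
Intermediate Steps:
1/((B(7) - 331)/(272 + 313) - 338) = 1/((-13*7 - 331)/(272 + 313) - 338) = 1/((-91 - 331)/585 - 338) = 1/(-422*1/585 - 338) = 1/(-422/585 - 338) = 1/(-198152/585) = -585/198152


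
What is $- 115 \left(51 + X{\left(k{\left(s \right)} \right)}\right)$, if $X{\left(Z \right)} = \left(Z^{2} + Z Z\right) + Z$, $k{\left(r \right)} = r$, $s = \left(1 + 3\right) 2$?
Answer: $-21505$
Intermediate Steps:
$s = 8$ ($s = 4 \cdot 2 = 8$)
$X{\left(Z \right)} = Z + 2 Z^{2}$ ($X{\left(Z \right)} = \left(Z^{2} + Z^{2}\right) + Z = 2 Z^{2} + Z = Z + 2 Z^{2}$)
$- 115 \left(51 + X{\left(k{\left(s \right)} \right)}\right) = - 115 \left(51 + 8 \left(1 + 2 \cdot 8\right)\right) = - 115 \left(51 + 8 \left(1 + 16\right)\right) = - 115 \left(51 + 8 \cdot 17\right) = - 115 \left(51 + 136\right) = \left(-115\right) 187 = -21505$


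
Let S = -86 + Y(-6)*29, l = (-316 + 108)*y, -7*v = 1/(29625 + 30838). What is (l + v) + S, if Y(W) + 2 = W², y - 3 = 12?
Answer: -939595021/423241 ≈ -2220.0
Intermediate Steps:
y = 15 (y = 3 + 12 = 15)
v = -1/423241 (v = -1/(7*(29625 + 30838)) = -⅐/60463 = -⅐*1/60463 = -1/423241 ≈ -2.3627e-6)
l = -3120 (l = (-316 + 108)*15 = -208*15 = -3120)
Y(W) = -2 + W²
S = 900 (S = -86 + (-2 + (-6)²)*29 = -86 + (-2 + 36)*29 = -86 + 34*29 = -86 + 986 = 900)
(l + v) + S = (-3120 - 1/423241) + 900 = -1320511921/423241 + 900 = -939595021/423241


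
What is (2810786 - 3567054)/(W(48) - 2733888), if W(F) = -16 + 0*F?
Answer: 189067/683476 ≈ 0.27663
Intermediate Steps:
W(F) = -16 (W(F) = -16 + 0 = -16)
(2810786 - 3567054)/(W(48) - 2733888) = (2810786 - 3567054)/(-16 - 2733888) = -756268/(-2733904) = -756268*(-1/2733904) = 189067/683476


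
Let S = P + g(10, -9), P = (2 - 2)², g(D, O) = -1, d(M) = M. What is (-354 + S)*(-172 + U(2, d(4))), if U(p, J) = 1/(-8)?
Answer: 488835/8 ≈ 61104.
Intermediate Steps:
U(p, J) = -⅛
P = 0 (P = 0² = 0)
S = -1 (S = 0 - 1 = -1)
(-354 + S)*(-172 + U(2, d(4))) = (-354 - 1)*(-172 - ⅛) = -355*(-1377/8) = 488835/8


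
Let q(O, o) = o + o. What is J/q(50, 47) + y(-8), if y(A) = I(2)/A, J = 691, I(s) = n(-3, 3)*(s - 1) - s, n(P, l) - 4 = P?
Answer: 2811/376 ≈ 7.4761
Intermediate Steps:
n(P, l) = 4 + P
q(O, o) = 2*o
I(s) = -1 (I(s) = (4 - 3)*(s - 1) - s = 1*(-1 + s) - s = (-1 + s) - s = -1)
y(A) = -1/A
J/q(50, 47) + y(-8) = 691/((2*47)) - 1/(-8) = 691/94 - 1*(-⅛) = 691*(1/94) + ⅛ = 691/94 + ⅛ = 2811/376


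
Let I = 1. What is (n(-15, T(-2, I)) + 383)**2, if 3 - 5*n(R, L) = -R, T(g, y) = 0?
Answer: 3621409/25 ≈ 1.4486e+5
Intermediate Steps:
n(R, L) = 3/5 + R/5 (n(R, L) = 3/5 - (-1)*R/5 = 3/5 + R/5)
(n(-15, T(-2, I)) + 383)**2 = ((3/5 + (1/5)*(-15)) + 383)**2 = ((3/5 - 3) + 383)**2 = (-12/5 + 383)**2 = (1903/5)**2 = 3621409/25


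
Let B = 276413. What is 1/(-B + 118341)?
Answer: -1/158072 ≈ -6.3262e-6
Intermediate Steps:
1/(-B + 118341) = 1/(-1*276413 + 118341) = 1/(-276413 + 118341) = 1/(-158072) = -1/158072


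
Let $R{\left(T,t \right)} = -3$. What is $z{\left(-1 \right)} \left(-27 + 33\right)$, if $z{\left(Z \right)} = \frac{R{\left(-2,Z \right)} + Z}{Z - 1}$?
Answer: $12$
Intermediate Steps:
$z{\left(Z \right)} = \frac{-3 + Z}{-1 + Z}$ ($z{\left(Z \right)} = \frac{-3 + Z}{Z - 1} = \frac{-3 + Z}{-1 + Z}$)
$z{\left(-1 \right)} \left(-27 + 33\right) = \frac{-3 - 1}{-1 - 1} \left(-27 + 33\right) = \frac{1}{-2} \left(-4\right) 6 = \left(- \frac{1}{2}\right) \left(-4\right) 6 = 2 \cdot 6 = 12$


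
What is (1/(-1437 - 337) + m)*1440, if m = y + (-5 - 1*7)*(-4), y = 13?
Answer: 77913360/887 ≈ 87839.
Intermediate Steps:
m = 61 (m = 13 + (-5 - 1*7)*(-4) = 13 + (-5 - 7)*(-4) = 13 - 12*(-4) = 13 + 48 = 61)
(1/(-1437 - 337) + m)*1440 = (1/(-1437 - 337) + 61)*1440 = (1/(-1774) + 61)*1440 = (-1/1774 + 61)*1440 = (108213/1774)*1440 = 77913360/887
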